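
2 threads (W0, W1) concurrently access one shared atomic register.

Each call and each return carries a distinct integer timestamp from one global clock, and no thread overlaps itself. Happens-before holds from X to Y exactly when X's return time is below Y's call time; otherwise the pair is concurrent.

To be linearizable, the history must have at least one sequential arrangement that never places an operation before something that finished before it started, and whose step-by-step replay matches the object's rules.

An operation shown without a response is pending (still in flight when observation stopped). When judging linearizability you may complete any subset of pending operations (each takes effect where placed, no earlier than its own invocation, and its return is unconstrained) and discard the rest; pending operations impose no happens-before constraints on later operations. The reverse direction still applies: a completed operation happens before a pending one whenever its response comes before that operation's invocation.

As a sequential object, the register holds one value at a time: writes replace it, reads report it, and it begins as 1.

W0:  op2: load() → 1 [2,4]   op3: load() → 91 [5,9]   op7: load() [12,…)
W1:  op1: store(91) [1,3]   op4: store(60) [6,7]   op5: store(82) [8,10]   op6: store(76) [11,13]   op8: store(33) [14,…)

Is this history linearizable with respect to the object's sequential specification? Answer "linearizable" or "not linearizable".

a witness: op2, op1, op3, op4, op5, op6
1. op2 load() → 1, leaving value 1
2. op1 store(91), leaving value 91
3. op3 load() → 91, leaving value 91
4. op4 store(60), leaving value 60
5. op5 store(82), leaving value 82
6. op6 store(76), leaving value 76

linearizable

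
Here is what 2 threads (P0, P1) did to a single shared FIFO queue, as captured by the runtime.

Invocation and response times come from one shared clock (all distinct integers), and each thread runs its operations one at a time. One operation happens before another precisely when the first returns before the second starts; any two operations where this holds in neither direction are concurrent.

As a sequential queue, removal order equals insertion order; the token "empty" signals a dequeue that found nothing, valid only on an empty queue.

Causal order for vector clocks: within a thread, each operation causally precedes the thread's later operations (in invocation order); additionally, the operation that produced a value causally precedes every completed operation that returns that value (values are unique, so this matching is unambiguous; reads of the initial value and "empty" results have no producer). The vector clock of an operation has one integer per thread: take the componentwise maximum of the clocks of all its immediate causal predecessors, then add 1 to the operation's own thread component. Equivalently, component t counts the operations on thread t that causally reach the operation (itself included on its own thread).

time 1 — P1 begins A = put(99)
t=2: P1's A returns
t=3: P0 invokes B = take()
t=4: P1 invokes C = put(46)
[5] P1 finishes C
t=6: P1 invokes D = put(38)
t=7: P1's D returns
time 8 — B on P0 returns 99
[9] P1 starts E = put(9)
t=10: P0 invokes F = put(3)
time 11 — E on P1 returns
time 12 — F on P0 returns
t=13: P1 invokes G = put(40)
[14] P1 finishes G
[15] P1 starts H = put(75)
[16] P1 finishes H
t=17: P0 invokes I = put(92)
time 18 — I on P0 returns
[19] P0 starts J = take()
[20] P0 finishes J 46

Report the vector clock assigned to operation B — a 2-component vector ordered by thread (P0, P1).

invoked at 1, A has no predecessors; its own P1 bump gives (0, 1)
VC(C, invoked at 4): max of VC(A)=(0, 1), then +1 on thread P1 → (0, 2)
VC(B, invoked at 3): max of VC(A)=(0, 1), then +1 on thread P0 → (1, 1)
VC(D, invoked at 6): max of VC(C)=(0, 2), then +1 on thread P1 → (0, 3)
VC(F, invoked at 10): max of VC(B)=(1, 1), then +1 on thread P0 → (2, 1)
VC(E, invoked at 9): max of VC(D)=(0, 3), then +1 on thread P1 → (0, 4)
VC(I, invoked at 17): max of VC(F)=(2, 1), then +1 on thread P0 → (3, 1)
VC(G, invoked at 13): max of VC(E)=(0, 4), then +1 on thread P1 → (0, 5)
VC(H, invoked at 15): max of VC(G)=(0, 5), then +1 on thread P1 → (0, 6)
VC(J, invoked at 19): max of VC(C)=(0, 2), VC(I)=(3, 1), then +1 on thread P0 → (4, 2)
target: VC(B) = (1, 1)

(1, 1)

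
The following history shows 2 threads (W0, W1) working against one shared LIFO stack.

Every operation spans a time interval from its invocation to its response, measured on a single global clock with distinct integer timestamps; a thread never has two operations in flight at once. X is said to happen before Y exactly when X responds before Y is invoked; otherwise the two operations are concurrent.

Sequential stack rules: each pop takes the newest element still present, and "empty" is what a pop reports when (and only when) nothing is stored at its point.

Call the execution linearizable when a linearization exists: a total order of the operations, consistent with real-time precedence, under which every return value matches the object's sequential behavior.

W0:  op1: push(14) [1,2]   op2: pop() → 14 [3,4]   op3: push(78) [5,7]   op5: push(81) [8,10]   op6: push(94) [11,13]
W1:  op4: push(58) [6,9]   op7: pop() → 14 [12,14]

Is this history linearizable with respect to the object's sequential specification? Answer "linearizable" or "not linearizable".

already the first 14 events (up to op7's response at time 14) admit no linearization; the first 13 still do
every one of the 6 real-time-consistent orders over 7 completed LIFO stack ops fails the sequential spec
one such order, op1, op2, op3, op4, op5, op6, op7, breaks at step 7 where op7 pop() → 14 is illegal
one such order, op1, op2, op3, op4, op5, op7, op6, breaks at step 6 where op7 pop() → 14 is illegal

not linearizable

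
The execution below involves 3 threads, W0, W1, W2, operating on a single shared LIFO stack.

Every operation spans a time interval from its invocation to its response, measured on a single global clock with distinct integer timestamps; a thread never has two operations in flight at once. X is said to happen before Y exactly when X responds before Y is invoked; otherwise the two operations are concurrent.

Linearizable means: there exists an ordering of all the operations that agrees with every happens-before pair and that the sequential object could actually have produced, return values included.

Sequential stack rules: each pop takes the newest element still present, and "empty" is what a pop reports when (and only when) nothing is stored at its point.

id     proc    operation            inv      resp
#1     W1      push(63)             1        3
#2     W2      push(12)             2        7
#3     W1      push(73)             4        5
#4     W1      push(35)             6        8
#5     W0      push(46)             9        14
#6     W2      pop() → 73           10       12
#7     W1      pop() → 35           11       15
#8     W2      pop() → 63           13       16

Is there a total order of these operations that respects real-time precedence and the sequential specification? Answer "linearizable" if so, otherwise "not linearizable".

a witness: #2, #1, #3, #4, #7, #6, #8, #5
step 1: #2 push(12) — stack <12>
step 2: #1 push(63) — stack <12,63>
step 3: #3 push(73) — stack <12,63,73>
step 4: #4 push(35) — stack <12,63,73,35>
step 5: #7 pop() → 35 — stack <12,63,73>
step 6: #6 pop() → 73 — stack <12,63>
step 7: #8 pop() → 63 — stack <12>
step 8: #5 push(46) — stack <12,46>

linearizable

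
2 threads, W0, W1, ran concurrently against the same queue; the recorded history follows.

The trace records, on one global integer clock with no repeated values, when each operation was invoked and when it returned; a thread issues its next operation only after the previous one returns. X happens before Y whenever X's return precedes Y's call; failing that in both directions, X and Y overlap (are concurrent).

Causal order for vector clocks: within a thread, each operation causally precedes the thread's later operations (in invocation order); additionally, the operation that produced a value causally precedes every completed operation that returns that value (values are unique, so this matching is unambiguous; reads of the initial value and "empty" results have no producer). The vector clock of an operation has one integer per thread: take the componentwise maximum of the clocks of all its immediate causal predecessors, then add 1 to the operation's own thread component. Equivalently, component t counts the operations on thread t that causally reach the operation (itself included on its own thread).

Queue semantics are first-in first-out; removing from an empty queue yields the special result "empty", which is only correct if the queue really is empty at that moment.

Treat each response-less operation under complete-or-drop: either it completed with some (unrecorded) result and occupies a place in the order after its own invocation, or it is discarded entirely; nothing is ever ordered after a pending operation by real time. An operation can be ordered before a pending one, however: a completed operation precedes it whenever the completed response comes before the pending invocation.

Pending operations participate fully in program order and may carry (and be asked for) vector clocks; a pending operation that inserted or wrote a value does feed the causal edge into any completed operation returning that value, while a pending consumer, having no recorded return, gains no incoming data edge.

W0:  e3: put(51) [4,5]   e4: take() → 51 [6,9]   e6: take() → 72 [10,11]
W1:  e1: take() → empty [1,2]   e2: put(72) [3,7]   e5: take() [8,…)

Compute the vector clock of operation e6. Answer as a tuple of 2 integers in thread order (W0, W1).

e1, invoked 1, has no incoming edges; only W1's bump applies → (0, 1)
e3, invoked 4, has no incoming edges; only W0's bump applies → (1, 0)
invoked at 3, e2 merges VC(e1)=(0, 1) and bumps W1's slot → (0, 2)
invoked at 6, e4 merges VC(e3)=(1, 0) and bumps W0's slot → (2, 0)
invoked at 8, e5 merges VC(e2)=(0, 2) and bumps W1's slot → (0, 3)
invoked at 10, e6 merges VC(e2)=(0, 2), VC(e4)=(2, 0) and bumps W0's slot → (3, 2)
target: VC(e6) = (3, 2)

(3, 2)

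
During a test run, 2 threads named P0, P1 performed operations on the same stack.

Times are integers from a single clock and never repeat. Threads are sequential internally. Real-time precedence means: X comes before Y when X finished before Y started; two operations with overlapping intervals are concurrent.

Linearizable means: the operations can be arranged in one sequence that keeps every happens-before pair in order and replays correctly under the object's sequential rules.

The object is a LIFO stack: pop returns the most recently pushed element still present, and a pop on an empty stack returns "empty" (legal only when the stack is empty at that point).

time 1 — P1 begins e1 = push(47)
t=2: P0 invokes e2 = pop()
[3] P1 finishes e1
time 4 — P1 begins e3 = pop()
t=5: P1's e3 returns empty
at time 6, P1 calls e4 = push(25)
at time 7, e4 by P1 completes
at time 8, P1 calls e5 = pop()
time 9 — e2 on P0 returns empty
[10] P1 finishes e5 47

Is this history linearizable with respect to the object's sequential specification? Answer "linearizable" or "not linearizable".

already the first 9 events (up to e2's response at time 9) admit no linearization; the first 8 still do
real-time-consistent orders of the 4 completed operations: 4 — all fail the stack replay
including or dropping the 1 pending operation (e5) in any combination fails
for example e1, e2, e3, e4 (pending dropped) fails at step 2: e2 pop() → empty is not legal there
for example e1, e3, e2, e4 (pending dropped) fails at step 2: e3 pop() → empty is not legal there

not linearizable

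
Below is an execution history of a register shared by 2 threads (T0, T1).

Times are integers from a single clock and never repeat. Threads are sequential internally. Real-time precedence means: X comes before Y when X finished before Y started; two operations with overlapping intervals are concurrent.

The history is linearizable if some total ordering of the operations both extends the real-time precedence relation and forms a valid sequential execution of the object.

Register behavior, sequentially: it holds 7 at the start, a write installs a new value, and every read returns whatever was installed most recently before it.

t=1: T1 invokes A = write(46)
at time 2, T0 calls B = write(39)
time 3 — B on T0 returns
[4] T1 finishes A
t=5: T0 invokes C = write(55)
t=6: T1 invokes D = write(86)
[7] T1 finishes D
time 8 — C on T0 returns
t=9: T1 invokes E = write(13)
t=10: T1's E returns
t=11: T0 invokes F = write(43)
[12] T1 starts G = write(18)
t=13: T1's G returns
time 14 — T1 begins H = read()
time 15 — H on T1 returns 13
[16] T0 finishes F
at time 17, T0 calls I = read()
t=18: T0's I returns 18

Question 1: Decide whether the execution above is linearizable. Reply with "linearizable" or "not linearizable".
not linearizable

prefix check: 1..14 passes, 1..15 fails once H's time-15 response joins
checked exhaustively: 4 real-time-consistent orders of 7 completed operations, zero legal register replays
no escape via the 1 pending operation (F): every completion choice fails
e.g. A, B, C, D, E, G, H (pending dropped): illegal at step 7, since H read() → 13 cannot apply there
e.g. A, B, D, C, E, G, H (pending dropped): illegal at step 7, since H read() → 13 cannot apply there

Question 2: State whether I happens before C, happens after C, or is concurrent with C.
after

I spans [17,18], C spans [5,8]
resp(C)=8 < inv(I)=17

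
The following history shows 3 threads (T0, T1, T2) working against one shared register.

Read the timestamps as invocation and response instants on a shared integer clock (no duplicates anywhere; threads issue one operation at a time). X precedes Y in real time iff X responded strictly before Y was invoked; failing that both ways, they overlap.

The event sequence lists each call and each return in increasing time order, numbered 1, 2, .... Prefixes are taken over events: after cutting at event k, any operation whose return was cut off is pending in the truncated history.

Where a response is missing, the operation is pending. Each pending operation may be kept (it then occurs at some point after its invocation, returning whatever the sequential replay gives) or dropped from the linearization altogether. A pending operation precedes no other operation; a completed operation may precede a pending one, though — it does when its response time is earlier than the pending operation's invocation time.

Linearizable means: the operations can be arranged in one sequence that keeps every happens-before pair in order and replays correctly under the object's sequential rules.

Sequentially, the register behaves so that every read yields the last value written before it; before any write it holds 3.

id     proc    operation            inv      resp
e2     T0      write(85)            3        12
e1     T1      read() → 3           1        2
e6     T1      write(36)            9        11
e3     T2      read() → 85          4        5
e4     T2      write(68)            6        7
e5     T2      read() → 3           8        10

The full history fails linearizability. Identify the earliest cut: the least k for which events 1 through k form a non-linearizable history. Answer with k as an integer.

events 1..9 are still linearizable — one witness is e1, e2, e3, e4:
step 1: e1 read() → 3 — value 3
step 2: e2 write(85) (pending, included) — value 85
step 3: e3 read() → 85 — value 85
step 4: e4 write(68) — value 68
adding event 10 (e5 responds at 10) leaves no legal real-time order
every completion of the 2 pending operations (e2, e6) was checked; none linearizes
take e1, e3, e4, e5 (pending dropped): step 2 already fails, because e3 read() → 85 cannot occur there

10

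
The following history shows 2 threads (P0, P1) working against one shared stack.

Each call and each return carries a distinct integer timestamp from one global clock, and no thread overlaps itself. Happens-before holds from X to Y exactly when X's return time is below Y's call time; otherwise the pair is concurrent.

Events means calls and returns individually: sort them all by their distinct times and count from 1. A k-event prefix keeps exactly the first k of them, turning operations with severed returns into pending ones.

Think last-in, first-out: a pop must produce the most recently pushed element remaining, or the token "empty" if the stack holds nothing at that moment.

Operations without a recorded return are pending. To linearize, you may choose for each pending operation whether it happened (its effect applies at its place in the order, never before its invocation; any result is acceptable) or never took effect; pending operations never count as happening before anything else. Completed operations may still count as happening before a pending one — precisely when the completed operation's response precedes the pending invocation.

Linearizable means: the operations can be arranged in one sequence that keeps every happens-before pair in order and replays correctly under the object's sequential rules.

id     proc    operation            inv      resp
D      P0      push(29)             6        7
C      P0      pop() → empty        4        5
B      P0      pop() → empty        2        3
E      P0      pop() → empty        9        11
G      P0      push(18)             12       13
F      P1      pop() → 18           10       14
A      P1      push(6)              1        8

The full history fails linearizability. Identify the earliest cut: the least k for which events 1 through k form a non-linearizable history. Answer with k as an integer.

11

events 1..10 are still linearizable — one witness is B, C, A, D:
after step 1 (B pop() → empty): stack <>
after step 2 (C pop() → empty): stack <>
after step 3 (A push(6)): stack <6>
after step 4 (D push(29)): stack <6,29>
event 11 — E's response, time 11 — after it, nothing linearizes
completion choices over the 1 pending operation (F) were checked; none helps
for example A, B, C, D, E (pending dropped) fails at step 2: B pop() → empty is not legal there
for example B, A, C, D, E (pending dropped) fails at step 3: C pop() → empty is not legal there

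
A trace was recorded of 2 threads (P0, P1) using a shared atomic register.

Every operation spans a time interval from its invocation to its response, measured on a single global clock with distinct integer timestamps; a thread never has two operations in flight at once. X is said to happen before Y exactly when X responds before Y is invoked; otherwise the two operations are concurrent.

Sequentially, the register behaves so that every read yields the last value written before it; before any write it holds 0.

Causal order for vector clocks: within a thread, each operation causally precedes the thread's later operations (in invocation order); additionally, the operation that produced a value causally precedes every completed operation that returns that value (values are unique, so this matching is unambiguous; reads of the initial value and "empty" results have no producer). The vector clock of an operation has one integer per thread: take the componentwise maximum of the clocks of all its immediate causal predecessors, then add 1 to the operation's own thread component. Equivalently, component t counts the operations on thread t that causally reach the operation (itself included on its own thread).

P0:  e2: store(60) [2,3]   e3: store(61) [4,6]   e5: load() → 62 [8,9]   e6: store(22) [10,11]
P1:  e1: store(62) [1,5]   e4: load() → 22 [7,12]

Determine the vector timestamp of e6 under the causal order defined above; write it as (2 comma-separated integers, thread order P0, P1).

(4, 1)

invoked at 1, e1 has no predecessors; its own P1 bump gives (0, 1)
invoked at 2, e2 has no predecessors; its own P0 bump gives (1, 0)
e3 (invocation 4): componentwise max over VC(e2)=(1, 0), +1 at P0, giving (2, 0)
e5 (invocation 8): componentwise max over VC(e1)=(0, 1), VC(e3)=(2, 0), +1 at P0, giving (3, 1)
e6 (invocation 10): componentwise max over VC(e5)=(3, 1), +1 at P0, giving (4, 1)
e4 (invocation 7): componentwise max over VC(e1)=(0, 1), VC(e6)=(4, 1), +1 at P1, giving (4, 2)
target: VC(e6) = (4, 1)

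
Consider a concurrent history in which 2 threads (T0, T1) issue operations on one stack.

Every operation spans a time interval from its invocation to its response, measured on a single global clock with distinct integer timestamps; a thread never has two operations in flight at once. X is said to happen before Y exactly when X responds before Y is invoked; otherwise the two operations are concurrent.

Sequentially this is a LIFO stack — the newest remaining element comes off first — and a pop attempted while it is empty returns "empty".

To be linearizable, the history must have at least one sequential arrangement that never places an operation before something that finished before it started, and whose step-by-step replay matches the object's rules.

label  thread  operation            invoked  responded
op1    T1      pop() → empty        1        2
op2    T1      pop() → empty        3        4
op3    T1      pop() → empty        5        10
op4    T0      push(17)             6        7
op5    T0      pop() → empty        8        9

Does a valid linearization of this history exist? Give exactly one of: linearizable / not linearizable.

not linearizable

the violation lands at event 10, op3's response at time 10: events 1..9 linearize, events 1..10 do not
checked exhaustively: 3 real-time-consistent orders of 5 completed operations, zero legal stack replays
one such order, op1, op2, op3, op4, op5, breaks at step 5 where op5 pop() → empty is illegal
one such order, op1, op2, op4, op3, op5, breaks at step 4 where op3 pop() → empty is illegal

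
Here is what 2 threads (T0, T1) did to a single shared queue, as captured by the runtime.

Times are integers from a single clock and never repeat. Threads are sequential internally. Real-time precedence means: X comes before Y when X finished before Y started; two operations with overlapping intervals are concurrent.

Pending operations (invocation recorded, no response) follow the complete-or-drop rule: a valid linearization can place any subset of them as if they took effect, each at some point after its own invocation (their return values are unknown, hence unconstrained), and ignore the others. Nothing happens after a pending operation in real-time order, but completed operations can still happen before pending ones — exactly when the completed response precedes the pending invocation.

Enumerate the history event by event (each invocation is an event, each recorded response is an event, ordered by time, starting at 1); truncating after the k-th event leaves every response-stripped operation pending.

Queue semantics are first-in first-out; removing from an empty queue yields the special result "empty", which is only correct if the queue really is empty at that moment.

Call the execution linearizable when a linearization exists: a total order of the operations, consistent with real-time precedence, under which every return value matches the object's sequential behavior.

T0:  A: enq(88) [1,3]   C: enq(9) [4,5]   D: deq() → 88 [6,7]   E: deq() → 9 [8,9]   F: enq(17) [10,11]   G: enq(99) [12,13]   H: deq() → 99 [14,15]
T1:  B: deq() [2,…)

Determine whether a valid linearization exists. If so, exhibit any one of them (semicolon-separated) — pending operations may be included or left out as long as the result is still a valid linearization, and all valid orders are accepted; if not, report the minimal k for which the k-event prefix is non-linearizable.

after step 1 (A enq(88)): queue <88>
after step 2 (C enq(9)): queue <88,9>
after step 3 (D deq() → 88): queue <9>
after step 4 (E deq() → 9): queue <>
after step 5 (F enq(17)): queue <17>
after step 6 (B deq() (pending, included)): queue <>
after step 7 (G enq(99)): queue <99>
after step 8 (H deq() → 99): queue <>

linearizable — witness: A; C; D; E; F; B; G; H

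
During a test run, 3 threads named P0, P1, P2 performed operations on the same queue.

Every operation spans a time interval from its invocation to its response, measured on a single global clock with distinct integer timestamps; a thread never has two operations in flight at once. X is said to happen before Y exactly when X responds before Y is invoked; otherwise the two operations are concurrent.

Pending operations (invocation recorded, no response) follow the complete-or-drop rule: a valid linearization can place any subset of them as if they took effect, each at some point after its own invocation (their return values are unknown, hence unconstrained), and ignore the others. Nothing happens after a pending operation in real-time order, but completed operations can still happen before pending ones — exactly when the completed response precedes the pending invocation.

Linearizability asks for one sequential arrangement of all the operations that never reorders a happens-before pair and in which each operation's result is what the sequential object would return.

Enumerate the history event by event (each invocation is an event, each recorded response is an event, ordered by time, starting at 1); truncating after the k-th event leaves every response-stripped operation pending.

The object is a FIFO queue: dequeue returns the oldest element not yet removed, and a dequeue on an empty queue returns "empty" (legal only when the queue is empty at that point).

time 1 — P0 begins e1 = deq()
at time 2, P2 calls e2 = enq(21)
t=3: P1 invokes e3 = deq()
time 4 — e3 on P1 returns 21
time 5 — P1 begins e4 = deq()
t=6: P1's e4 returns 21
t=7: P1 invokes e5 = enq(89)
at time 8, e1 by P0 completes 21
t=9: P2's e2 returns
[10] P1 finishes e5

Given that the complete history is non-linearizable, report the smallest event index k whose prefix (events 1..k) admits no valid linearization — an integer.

6

events 1..5 are linearizable; a witness order is e1, e2, e3:
1. e1 deq() (pending, included), leaving queue <>
2. e2 enq(21) (pending, included), leaving queue <21>
3. e3 deq() → 21, leaving queue <>
event 6 — e4's response, time 6 — after it, nothing linearizes
no escape via the 2 pending operations (e1, e2): every completion choice fails
for example e3, e4 (pending dropped) fails at step 1: e3 deq() → 21 is not legal there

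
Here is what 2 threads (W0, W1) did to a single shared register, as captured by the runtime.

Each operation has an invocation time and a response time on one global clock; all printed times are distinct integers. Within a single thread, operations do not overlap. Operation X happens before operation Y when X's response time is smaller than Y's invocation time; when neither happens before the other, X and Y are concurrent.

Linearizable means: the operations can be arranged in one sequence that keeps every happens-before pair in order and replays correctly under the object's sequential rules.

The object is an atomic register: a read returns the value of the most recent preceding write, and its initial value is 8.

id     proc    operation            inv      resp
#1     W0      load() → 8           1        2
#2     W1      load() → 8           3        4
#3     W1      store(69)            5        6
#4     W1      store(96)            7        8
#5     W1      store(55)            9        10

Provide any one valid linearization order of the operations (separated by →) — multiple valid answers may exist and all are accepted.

#1 → #2 → #3 → #4 → #5

after step 1 (#1 load() → 8): value 8
after step 2 (#2 load() → 8): value 8
after step 3 (#3 store(69)): value 69
after step 4 (#4 store(96)): value 96
after step 5 (#5 store(55)): value 55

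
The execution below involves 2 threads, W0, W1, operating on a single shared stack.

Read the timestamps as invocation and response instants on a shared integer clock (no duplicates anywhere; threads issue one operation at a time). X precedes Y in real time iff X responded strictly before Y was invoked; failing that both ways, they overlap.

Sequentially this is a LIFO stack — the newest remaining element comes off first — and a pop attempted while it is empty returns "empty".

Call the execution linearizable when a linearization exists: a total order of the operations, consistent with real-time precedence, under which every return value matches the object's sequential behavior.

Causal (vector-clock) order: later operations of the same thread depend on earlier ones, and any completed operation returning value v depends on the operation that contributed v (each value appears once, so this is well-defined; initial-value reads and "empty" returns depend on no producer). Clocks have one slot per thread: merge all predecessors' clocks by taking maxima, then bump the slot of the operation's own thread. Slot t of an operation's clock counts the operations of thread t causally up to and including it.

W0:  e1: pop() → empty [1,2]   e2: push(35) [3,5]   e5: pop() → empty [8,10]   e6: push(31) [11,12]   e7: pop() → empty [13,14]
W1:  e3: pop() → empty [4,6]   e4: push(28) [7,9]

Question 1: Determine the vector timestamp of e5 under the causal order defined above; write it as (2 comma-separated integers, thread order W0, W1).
VC(e3, invoked at 4): no causal predecessors; +1 on W1 → (0, 1)
VC(e1, invoked at 1): no causal predecessors; +1 on W0 → (1, 0)
VC(e4, invoked at 7): max of VC(e3)=(0, 1), then +1 on thread W1 → (0, 2)
VC(e2, invoked at 3): max of VC(e1)=(1, 0), then +1 on thread W0 → (2, 0)
VC(e5, invoked at 8): max of VC(e2)=(2, 0), then +1 on thread W0 → (3, 0)
VC(e6, invoked at 11): max of VC(e5)=(3, 0), then +1 on thread W0 → (4, 0)
VC(e7, invoked at 13): max of VC(e6)=(4, 0), then +1 on thread W0 → (5, 0)
target: VC(e5) = (3, 0)

(3, 0)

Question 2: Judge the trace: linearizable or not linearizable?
already the first 10 events (up to e5's response at time 10) admit no linearization; the first 9 still do
every one of the 4 real-time-consistent orders over 5 completed stack ops fails the sequential spec
for example e1, e2, e3, e4, e5 fails at step 3: e3 pop() → empty is not legal there
for example e1, e2, e3, e5, e4 fails at step 3: e3 pop() → empty is not legal there

not linearizable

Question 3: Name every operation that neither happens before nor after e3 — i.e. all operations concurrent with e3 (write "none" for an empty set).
concurrent with e3 ([4,6]): every op whose interval crosses 4..6
e1 [1,2]: before
e2 [3,5]: concurrent
e4 [7,9]: after
e5 [8,10]: after
e6 [11,12]: after
e7 [13,14]: after

e2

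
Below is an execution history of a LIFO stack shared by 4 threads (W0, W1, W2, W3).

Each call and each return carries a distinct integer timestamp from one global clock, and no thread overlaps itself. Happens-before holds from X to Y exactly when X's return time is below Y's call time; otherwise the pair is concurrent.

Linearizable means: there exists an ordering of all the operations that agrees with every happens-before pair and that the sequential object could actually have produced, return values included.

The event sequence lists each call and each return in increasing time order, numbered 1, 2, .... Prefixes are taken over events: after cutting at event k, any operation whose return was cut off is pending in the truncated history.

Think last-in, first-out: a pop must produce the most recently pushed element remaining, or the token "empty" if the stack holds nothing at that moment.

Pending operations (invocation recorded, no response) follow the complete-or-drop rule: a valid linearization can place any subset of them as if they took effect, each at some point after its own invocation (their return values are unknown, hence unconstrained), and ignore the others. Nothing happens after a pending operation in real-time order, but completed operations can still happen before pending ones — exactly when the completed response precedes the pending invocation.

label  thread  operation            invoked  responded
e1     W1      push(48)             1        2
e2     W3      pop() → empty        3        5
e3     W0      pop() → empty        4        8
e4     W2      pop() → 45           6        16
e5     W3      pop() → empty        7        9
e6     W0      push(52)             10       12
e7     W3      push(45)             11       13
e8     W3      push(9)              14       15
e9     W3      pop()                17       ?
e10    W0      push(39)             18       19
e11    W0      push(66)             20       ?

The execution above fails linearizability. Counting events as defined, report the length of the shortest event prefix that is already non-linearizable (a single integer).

8

a valid linearization of events 1..7 exists, for instance e1, e3, e2:
1. e1 push(48), leaving stack <48>
2. e3 pop() (pending, included), leaving stack <>
3. e2 pop() → empty, leaving stack <>
include event 8 — e3 responding at 8 — and every candidate order breaks
including or dropping the 2 pending operations (e4, e5) in any combination fails
e.g. e1, e2, e3 (pending dropped): illegal at step 2, since e2 pop() → empty cannot apply there
e.g. e1, e3, e2 (pending dropped): illegal at step 2, since e3 pop() → empty cannot apply there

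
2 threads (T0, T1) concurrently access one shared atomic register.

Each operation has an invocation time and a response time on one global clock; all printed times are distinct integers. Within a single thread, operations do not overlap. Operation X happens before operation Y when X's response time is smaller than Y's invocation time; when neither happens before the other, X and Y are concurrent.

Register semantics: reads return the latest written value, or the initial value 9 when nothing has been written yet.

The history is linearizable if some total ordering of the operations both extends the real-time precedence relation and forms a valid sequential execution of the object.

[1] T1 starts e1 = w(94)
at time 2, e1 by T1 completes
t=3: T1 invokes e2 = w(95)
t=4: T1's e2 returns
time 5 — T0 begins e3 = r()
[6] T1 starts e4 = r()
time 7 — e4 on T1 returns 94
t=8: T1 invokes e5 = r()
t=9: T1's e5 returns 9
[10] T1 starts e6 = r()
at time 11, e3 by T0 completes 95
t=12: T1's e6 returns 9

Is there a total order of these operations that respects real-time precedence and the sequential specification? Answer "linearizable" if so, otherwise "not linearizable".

already the first 7 events (up to e4's response at time 7) admit no linearization; the first 6 still do
the completed operations (3 total) allow one real-time order; the atomic register replay rejects it
no escape via the 1 pending operation (e3): every completion choice fails
one such order, e1, e2, e4 (pending dropped), breaks at step 3 where e4 r() → 94 is illegal

not linearizable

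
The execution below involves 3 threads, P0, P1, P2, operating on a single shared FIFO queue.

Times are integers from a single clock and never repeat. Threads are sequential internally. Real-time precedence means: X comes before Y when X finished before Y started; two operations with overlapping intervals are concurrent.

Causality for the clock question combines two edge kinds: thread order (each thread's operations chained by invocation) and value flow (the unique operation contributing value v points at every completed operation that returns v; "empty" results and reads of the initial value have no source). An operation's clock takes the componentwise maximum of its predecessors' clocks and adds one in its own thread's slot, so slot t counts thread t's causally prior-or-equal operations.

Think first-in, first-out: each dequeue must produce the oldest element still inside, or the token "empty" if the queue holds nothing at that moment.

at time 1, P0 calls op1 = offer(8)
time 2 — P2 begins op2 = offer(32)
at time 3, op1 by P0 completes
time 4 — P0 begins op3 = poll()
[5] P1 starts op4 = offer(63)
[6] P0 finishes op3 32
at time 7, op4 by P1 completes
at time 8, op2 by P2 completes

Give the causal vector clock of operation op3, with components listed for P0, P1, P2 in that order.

(2, 0, 1)

op2 (invocation 2): nothing precedes it; P2's component alone gives (0, 0, 1)
op4 (invocation 5): nothing precedes it; P1's component alone gives (0, 1, 0)
op1 (invocation 1): nothing precedes it; P0's component alone gives (1, 0, 0)
op3, invoked 4, takes VC(op1)=(1, 0, 0), VC(op2)=(0, 0, 1) under max, adds 1 for P0 → (2, 0, 1)
target: VC(op3) = (2, 0, 1)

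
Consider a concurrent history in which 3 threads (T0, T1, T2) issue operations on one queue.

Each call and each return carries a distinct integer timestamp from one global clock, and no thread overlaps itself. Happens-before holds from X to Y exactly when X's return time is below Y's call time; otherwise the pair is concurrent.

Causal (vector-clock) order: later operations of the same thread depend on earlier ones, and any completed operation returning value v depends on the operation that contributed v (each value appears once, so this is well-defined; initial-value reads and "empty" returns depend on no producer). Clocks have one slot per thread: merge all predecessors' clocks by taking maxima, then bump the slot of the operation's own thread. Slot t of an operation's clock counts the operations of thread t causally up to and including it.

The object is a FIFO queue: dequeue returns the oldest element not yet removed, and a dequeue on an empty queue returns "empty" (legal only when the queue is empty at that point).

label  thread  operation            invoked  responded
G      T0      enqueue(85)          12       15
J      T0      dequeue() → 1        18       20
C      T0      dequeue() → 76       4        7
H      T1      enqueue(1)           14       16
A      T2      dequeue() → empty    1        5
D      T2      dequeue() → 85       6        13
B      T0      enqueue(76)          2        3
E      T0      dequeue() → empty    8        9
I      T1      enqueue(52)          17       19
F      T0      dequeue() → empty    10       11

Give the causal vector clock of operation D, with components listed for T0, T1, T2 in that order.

(5, 0, 2)

A (invocation 1): nothing precedes it; T2's component alone gives (0, 0, 1)
H (invocation 14): nothing precedes it; T1's component alone gives (0, 1, 0)
B (invocation 2): nothing precedes it; T0's component alone gives (1, 0, 0)
I, invoked 17, takes VC(H)=(0, 1, 0) under max, adds 1 for T1 → (0, 2, 0)
C, invoked 4, takes VC(B)=(1, 0, 0) under max, adds 1 for T0 → (2, 0, 0)
E, invoked 8, takes VC(C)=(2, 0, 0) under max, adds 1 for T0 → (3, 0, 0)
F, invoked 10, takes VC(E)=(3, 0, 0) under max, adds 1 for T0 → (4, 0, 0)
G, invoked 12, takes VC(F)=(4, 0, 0) under max, adds 1 for T0 → (5, 0, 0)
D, invoked 6, takes VC(A)=(0, 0, 1), VC(G)=(5, 0, 0) under max, adds 1 for T2 → (5, 0, 2)
J, invoked 18, takes VC(G)=(5, 0, 0), VC(H)=(0, 1, 0) under max, adds 1 for T0 → (6, 1, 0)
target: VC(D) = (5, 0, 2)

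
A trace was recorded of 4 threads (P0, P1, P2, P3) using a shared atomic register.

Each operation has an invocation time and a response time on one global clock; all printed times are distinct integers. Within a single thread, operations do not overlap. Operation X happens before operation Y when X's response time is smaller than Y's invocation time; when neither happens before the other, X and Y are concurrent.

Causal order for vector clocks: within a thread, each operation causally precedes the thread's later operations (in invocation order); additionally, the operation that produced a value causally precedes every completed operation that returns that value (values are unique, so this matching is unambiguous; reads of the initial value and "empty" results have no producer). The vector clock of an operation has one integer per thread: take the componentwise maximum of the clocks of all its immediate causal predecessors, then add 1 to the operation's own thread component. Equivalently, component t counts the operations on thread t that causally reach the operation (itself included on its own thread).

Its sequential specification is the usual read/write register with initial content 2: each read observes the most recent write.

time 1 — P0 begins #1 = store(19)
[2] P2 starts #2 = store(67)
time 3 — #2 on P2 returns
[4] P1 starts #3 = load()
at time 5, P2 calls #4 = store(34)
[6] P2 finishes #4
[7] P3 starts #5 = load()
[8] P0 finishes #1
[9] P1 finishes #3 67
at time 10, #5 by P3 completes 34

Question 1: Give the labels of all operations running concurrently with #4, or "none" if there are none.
overlap test against #4 [5,6]: concurrent iff the interval meets 5..6
#1 [1,8]: concurrent
#2 [2,3]: before
#3 [4,9]: concurrent
#5 [7,10]: after

#1, #3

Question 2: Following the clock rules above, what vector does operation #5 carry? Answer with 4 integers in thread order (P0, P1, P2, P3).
no predecessors for #2 (invoked 2): P2 increments from zero → (0, 0, 1, 0)
no predecessors for #1 (invoked 1): P0 increments from zero → (1, 0, 0, 0)
#4 (invocation 5): componentwise max over VC(#2)=(0, 0, 1, 0), +1 at P2, giving (0, 0, 2, 0)
#3 (invocation 4): componentwise max over VC(#2)=(0, 0, 1, 0), +1 at P1, giving (0, 1, 1, 0)
#5 (invocation 7): componentwise max over VC(#4)=(0, 0, 2, 0), +1 at P3, giving (0, 0, 2, 1)
target: VC(#5) = (0, 0, 2, 1)

(0, 0, 2, 1)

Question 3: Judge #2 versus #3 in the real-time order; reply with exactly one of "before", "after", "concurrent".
#2 spans [2,3], #3 spans [4,9]
resp(#2)=3 < inv(#3)=4

before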